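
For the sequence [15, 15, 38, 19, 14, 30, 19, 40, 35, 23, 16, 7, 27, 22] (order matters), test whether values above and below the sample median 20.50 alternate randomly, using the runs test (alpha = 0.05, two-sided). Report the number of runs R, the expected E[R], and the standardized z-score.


Step 1: Compute median = 20.50; label A = above, B = below.
Labels in order: BBABBABAAABBAA  (n_A = 7, n_B = 7)
Step 2: Count runs R = 8.
Step 3: Under H0 (random ordering), E[R] = 2*n_A*n_B/(n_A+n_B) + 1 = 2*7*7/14 + 1 = 8.0000.
        Var[R] = 2*n_A*n_B*(2*n_A*n_B - n_A - n_B) / ((n_A+n_B)^2 * (n_A+n_B-1)) = 8232/2548 = 3.2308.
        SD[R] = 1.7974.
Step 4: R = E[R], so z = 0 with no continuity correction.
Step 5: Two-sided p-value via normal approximation = 2*(1 - Phi(|z|)) = 1.000000.
Step 6: alpha = 0.05. fail to reject H0.

R = 8, z = 0.0000, p = 1.000000, fail to reject H0.


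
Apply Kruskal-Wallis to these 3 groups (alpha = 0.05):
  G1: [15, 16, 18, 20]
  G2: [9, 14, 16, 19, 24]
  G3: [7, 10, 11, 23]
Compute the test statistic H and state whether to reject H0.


Step 1: Combine all N = 13 observations and assign midranks.
sorted (value, group, rank): (7,G3,1), (9,G2,2), (10,G3,3), (11,G3,4), (14,G2,5), (15,G1,6), (16,G1,7.5), (16,G2,7.5), (18,G1,9), (19,G2,10), (20,G1,11), (23,G3,12), (24,G2,13)
Step 2: Sum ranks within each group.
R_1 = 33.5 (n_1 = 4)
R_2 = 37.5 (n_2 = 5)
R_3 = 20 (n_3 = 4)
Step 3: H = 12/(N(N+1)) * sum(R_i^2/n_i) - 3(N+1)
     = 12/(13*14) * (33.5^2/4 + 37.5^2/5 + 20^2/4) - 3*14
     = 0.065934 * 661.812 - 42
     = 1.635989.
Step 4: Ties present; correction factor C = 1 - 6/(13^3 - 13) = 0.997253. Corrected H = 1.635989 / 0.997253 = 1.640496.
Step 5: Under H0, H ~ chi^2(2); p-value = 0.440322.
Step 6: alpha = 0.05. fail to reject H0.

H = 1.6405, df = 2, p = 0.440322, fail to reject H0.


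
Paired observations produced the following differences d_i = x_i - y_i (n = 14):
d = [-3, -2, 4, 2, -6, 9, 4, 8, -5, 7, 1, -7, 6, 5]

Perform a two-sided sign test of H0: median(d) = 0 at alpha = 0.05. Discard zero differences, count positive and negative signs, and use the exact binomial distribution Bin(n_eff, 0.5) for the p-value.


Step 1: Discard zero differences. Original n = 14; n_eff = number of nonzero differences = 14.
Nonzero differences (with sign): -3, -2, +4, +2, -6, +9, +4, +8, -5, +7, +1, -7, +6, +5
Step 2: Count signs: positive = 9, negative = 5.
Step 3: Under H0: P(positive) = 0.5, so the number of positives S ~ Bin(14, 0.5).
Step 4: Two-sided exact p-value = sum of Bin(14,0.5) probabilities at or below the observed probability = 0.423950.
Step 5: alpha = 0.05. fail to reject H0.

n_eff = 14, pos = 9, neg = 5, p = 0.423950, fail to reject H0.


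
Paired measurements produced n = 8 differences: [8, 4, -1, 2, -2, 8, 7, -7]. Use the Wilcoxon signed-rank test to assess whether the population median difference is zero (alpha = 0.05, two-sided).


Step 1: Drop any zero differences (none here) and take |d_i|.
|d| = [8, 4, 1, 2, 2, 8, 7, 7]
Step 2: Midrank |d_i| (ties get averaged ranks).
ranks: |8|->7.5, |4|->4, |1|->1, |2|->2.5, |2|->2.5, |8|->7.5, |7|->5.5, |7|->5.5
Step 3: Attach original signs; sum ranks with positive sign and with negative sign.
W+ = 7.5 + 4 + 2.5 + 7.5 + 5.5 = 27
W- = 1 + 2.5 + 5.5 = 9
(Check: W+ + W- = 36 should equal n(n+1)/2 = 36.)
Step 4: Test statistic W = min(W+, W-) = 9.
Step 5: Ties in |d|, so use the tie-corrected normal approximation.
        E[W] = n(n+1)/4 = 8*9/4 = 18.
        Tie groups: |d|=2 (t=2), |d|=7 (t=2), |d|=8 (t=2); sum(t^3 - t) = 18.
        Var[W] = n(n+1)(2n+1)/24 - sum(t^3-t)/48 = 1224/24 - 18/48 = 50.625.
        z = (W - E[W]) / sqrt(Var[W]) = (9 - 18) / 7.1151 = -1.2649.
        Two-sided p = 2*Phi(z) = 0.205903.
Step 6: alpha = 0.05. fail to reject H0.

W+ = 27, W- = 9, W = min = 9, p = 0.205903, fail to reject H0.


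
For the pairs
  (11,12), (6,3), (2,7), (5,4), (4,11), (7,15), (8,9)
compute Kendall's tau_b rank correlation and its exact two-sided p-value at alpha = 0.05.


Step 1: Enumerate the 21 unordered pairs (i,j) with i<j and classify each by sign(x_j-x_i) * sign(y_j-y_i).
  (1,2):dx=-5,dy=-9->C; (1,3):dx=-9,dy=-5->C; (1,4):dx=-6,dy=-8->C; (1,5):dx=-7,dy=-1->C
  (1,6):dx=-4,dy=+3->D; (1,7):dx=-3,dy=-3->C; (2,3):dx=-4,dy=+4->D; (2,4):dx=-1,dy=+1->D
  (2,5):dx=-2,dy=+8->D; (2,6):dx=+1,dy=+12->C; (2,7):dx=+2,dy=+6->C; (3,4):dx=+3,dy=-3->D
  (3,5):dx=+2,dy=+4->C; (3,6):dx=+5,dy=+8->C; (3,7):dx=+6,dy=+2->C; (4,5):dx=-1,dy=+7->D
  (4,6):dx=+2,dy=+11->C; (4,7):dx=+3,dy=+5->C; (5,6):dx=+3,dy=+4->C; (5,7):dx=+4,dy=-2->D
  (6,7):dx=+1,dy=-6->D
Step 2: C = 13, D = 8, total pairs = 21.
Step 3: tau = (C - D)/(n(n-1)/2) = (13 - 8)/21 = 0.238095.
Step 4: Exact two-sided p-value (enumerate n! = 5040 permutations of y under H0): p = 0.561905.
Step 5: alpha = 0.05. fail to reject H0.

tau_b = 0.2381 (C=13, D=8), p = 0.561905, fail to reject H0.


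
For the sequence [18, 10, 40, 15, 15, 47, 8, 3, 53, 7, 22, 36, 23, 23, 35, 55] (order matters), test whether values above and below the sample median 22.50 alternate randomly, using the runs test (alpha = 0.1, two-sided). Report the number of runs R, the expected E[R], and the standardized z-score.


Step 1: Compute median = 22.50; label A = above, B = below.
Labels in order: BBABBABBABBAAAAA  (n_A = 8, n_B = 8)
Step 2: Count runs R = 8.
Step 3: Under H0 (random ordering), E[R] = 2*n_A*n_B/(n_A+n_B) + 1 = 2*8*8/16 + 1 = 9.0000.
        Var[R] = 2*n_A*n_B*(2*n_A*n_B - n_A - n_B) / ((n_A+n_B)^2 * (n_A+n_B-1)) = 14336/3840 = 3.7333.
        SD[R] = 1.9322.
Step 4: Continuity-corrected z = (R + 0.5 - E[R]) / SD[R] = (8 + 0.5 - 9.0000) / 1.9322 = -0.2588.
Step 5: Two-sided p-value via normal approximation = 2*(1 - Phi(|z|)) = 0.795809.
Step 6: alpha = 0.1. fail to reject H0.

R = 8, z = -0.2588, p = 0.795809, fail to reject H0.


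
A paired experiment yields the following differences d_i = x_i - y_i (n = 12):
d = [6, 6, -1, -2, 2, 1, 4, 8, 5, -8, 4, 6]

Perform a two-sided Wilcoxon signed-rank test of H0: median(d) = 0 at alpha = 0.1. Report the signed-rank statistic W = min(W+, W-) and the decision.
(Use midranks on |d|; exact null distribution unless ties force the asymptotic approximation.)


Step 1: Drop any zero differences (none here) and take |d_i|.
|d| = [6, 6, 1, 2, 2, 1, 4, 8, 5, 8, 4, 6]
Step 2: Midrank |d_i| (ties get averaged ranks).
ranks: |6|->9, |6|->9, |1|->1.5, |2|->3.5, |2|->3.5, |1|->1.5, |4|->5.5, |8|->11.5, |5|->7, |8|->11.5, |4|->5.5, |6|->9
Step 3: Attach original signs; sum ranks with positive sign and with negative sign.
W+ = 9 + 9 + 3.5 + 1.5 + 5.5 + 11.5 + 7 + 5.5 + 9 = 61.5
W- = 1.5 + 3.5 + 11.5 = 16.5
(Check: W+ + W- = 78 should equal n(n+1)/2 = 78.)
Step 4: Test statistic W = min(W+, W-) = 16.5.
Step 5: Ties in |d|, so use the tie-corrected normal approximation.
        E[W] = n(n+1)/4 = 12*13/4 = 39.
        Tie groups: |d|=1 (t=2), |d|=2 (t=2), |d|=4 (t=2), |d|=6 (t=3), |d|=8 (t=2); sum(t^3 - t) = 48.
        Var[W] = n(n+1)(2n+1)/24 - sum(t^3-t)/48 = 3900/24 - 48/48 = 161.5.
        z = (W - E[W]) / sqrt(Var[W]) = (16.5 - 39) / 12.7083 = -1.7705.
        Two-sided p = 2*Phi(z) = 0.076644.
Step 6: alpha = 0.1. reject H0.

W+ = 61.5, W- = 16.5, W = min = 16.5, p = 0.076644, reject H0.


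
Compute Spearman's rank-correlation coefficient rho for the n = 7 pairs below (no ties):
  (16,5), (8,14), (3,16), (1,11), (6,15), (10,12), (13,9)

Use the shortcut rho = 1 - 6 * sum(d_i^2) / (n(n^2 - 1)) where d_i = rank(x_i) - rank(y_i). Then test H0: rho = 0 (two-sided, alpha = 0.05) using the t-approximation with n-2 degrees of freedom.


Step 1: Rank x and y separately (midranks; no ties here).
rank(x): 16->7, 8->4, 3->2, 1->1, 6->3, 10->5, 13->6
rank(y): 5->1, 14->5, 16->7, 11->3, 15->6, 12->4, 9->2
Step 2: d_i = R_x(i) - R_y(i); compute d_i^2.
  (7-1)^2=36, (4-5)^2=1, (2-7)^2=25, (1-3)^2=4, (3-6)^2=9, (5-4)^2=1, (6-2)^2=16
sum(d^2) = 92.
Step 3: rho = 1 - 6*92 / (7*(7^2 - 1)) = 1 - 552/336 = -0.642857.
Step 4: Under H0, t = rho * sqrt((n-2)/(1-rho^2)) = -1.8766 ~ t(5).
Step 5: Two-sided p-value from the t-distribution with 5 df = 0.119392.
Step 6: alpha = 0.05. fail to reject H0.

rho = -0.6429, p = 0.119392, fail to reject H0 at alpha = 0.05.


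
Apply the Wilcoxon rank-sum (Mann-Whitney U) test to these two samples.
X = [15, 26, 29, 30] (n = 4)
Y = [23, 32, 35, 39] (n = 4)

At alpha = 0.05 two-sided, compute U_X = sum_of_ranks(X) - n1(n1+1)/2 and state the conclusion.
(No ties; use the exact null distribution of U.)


Step 1: Combine and sort all 8 observations; assign midranks.
sorted (value, group): (15,X), (23,Y), (26,X), (29,X), (30,X), (32,Y), (35,Y), (39,Y)
ranks: 15->1, 23->2, 26->3, 29->4, 30->5, 32->6, 35->7, 39->8
Step 2: Rank sum for X: R1 = 1 + 3 + 4 + 5 = 13.
Step 3: U_X = R1 - n1(n1+1)/2 = 13 - 4*5/2 = 13 - 10 = 3.
       U_Y = n1*n2 - U_X = 16 - 3 = 13.
Step 4: No ties, so the exact null distribution of U (based on enumerating the C(8,4) = 70 equally likely rank assignments) gives the two-sided p-value.
Step 5: p-value = 0.200000; compare to alpha = 0.05. fail to reject H0.

U_X = 3, p = 0.200000, fail to reject H0 at alpha = 0.05.


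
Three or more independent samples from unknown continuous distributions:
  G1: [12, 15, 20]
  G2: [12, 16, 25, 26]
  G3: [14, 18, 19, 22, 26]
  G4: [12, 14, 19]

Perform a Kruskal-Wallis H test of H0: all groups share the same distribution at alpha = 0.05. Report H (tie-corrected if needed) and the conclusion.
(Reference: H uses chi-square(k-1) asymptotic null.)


Step 1: Combine all N = 15 observations and assign midranks.
sorted (value, group, rank): (12,G1,2), (12,G2,2), (12,G4,2), (14,G3,4.5), (14,G4,4.5), (15,G1,6), (16,G2,7), (18,G3,8), (19,G3,9.5), (19,G4,9.5), (20,G1,11), (22,G3,12), (25,G2,13), (26,G2,14.5), (26,G3,14.5)
Step 2: Sum ranks within each group.
R_1 = 19 (n_1 = 3)
R_2 = 36.5 (n_2 = 4)
R_3 = 48.5 (n_3 = 5)
R_4 = 16 (n_4 = 3)
Step 3: H = 12/(N(N+1)) * sum(R_i^2/n_i) - 3(N+1)
     = 12/(15*16) * (19^2/3 + 36.5^2/4 + 48.5^2/5 + 16^2/3) - 3*16
     = 0.050000 * 1009.18 - 48
     = 2.458958.
Step 4: Ties present; correction factor C = 1 - 42/(15^3 - 15) = 0.987500. Corrected H = 2.458958 / 0.987500 = 2.490084.
Step 5: Under H0, H ~ chi^2(3); p-value = 0.477086.
Step 6: alpha = 0.05. fail to reject H0.

H = 2.4901, df = 3, p = 0.477086, fail to reject H0.


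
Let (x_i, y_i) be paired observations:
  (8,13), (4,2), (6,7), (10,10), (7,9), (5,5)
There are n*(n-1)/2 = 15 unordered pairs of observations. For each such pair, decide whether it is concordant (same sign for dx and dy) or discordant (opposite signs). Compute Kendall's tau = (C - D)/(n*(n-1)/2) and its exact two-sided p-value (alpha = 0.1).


Step 1: Enumerate the 15 unordered pairs (i,j) with i<j and classify each by sign(x_j-x_i) * sign(y_j-y_i).
  (1,2):dx=-4,dy=-11->C; (1,3):dx=-2,dy=-6->C; (1,4):dx=+2,dy=-3->D; (1,5):dx=-1,dy=-4->C
  (1,6):dx=-3,dy=-8->C; (2,3):dx=+2,dy=+5->C; (2,4):dx=+6,dy=+8->C; (2,5):dx=+3,dy=+7->C
  (2,6):dx=+1,dy=+3->C; (3,4):dx=+4,dy=+3->C; (3,5):dx=+1,dy=+2->C; (3,6):dx=-1,dy=-2->C
  (4,5):dx=-3,dy=-1->C; (4,6):dx=-5,dy=-5->C; (5,6):dx=-2,dy=-4->C
Step 2: C = 14, D = 1, total pairs = 15.
Step 3: tau = (C - D)/(n(n-1)/2) = (14 - 1)/15 = 0.866667.
Step 4: Exact two-sided p-value (enumerate n! = 720 permutations of y under H0): p = 0.016667.
Step 5: alpha = 0.1. reject H0.

tau_b = 0.8667 (C=14, D=1), p = 0.016667, reject H0.


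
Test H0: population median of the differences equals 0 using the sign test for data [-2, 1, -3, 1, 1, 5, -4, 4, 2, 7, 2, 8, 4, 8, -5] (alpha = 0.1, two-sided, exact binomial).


Step 1: Discard zero differences. Original n = 15; n_eff = number of nonzero differences = 15.
Nonzero differences (with sign): -2, +1, -3, +1, +1, +5, -4, +4, +2, +7, +2, +8, +4, +8, -5
Step 2: Count signs: positive = 11, negative = 4.
Step 3: Under H0: P(positive) = 0.5, so the number of positives S ~ Bin(15, 0.5).
Step 4: Two-sided exact p-value = sum of Bin(15,0.5) probabilities at or below the observed probability = 0.118469.
Step 5: alpha = 0.1. fail to reject H0.

n_eff = 15, pos = 11, neg = 4, p = 0.118469, fail to reject H0.


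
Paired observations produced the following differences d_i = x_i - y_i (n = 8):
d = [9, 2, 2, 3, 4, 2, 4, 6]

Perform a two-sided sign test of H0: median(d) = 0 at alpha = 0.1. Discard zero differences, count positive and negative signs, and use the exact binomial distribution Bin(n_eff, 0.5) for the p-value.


Step 1: Discard zero differences. Original n = 8; n_eff = number of nonzero differences = 8.
Nonzero differences (with sign): +9, +2, +2, +3, +4, +2, +4, +6
Step 2: Count signs: positive = 8, negative = 0.
Step 3: Under H0: P(positive) = 0.5, so the number of positives S ~ Bin(8, 0.5).
Step 4: Two-sided exact p-value = sum of Bin(8,0.5) probabilities at or below the observed probability = 0.007812.
Step 5: alpha = 0.1. reject H0.

n_eff = 8, pos = 8, neg = 0, p = 0.007812, reject H0.


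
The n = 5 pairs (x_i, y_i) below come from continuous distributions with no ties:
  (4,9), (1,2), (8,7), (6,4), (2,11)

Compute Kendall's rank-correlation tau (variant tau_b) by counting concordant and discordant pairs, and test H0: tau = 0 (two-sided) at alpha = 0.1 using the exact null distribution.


Step 1: Enumerate the 10 unordered pairs (i,j) with i<j and classify each by sign(x_j-x_i) * sign(y_j-y_i).
  (1,2):dx=-3,dy=-7->C; (1,3):dx=+4,dy=-2->D; (1,4):dx=+2,dy=-5->D; (1,5):dx=-2,dy=+2->D
  (2,3):dx=+7,dy=+5->C; (2,4):dx=+5,dy=+2->C; (2,5):dx=+1,dy=+9->C; (3,4):dx=-2,dy=-3->C
  (3,5):dx=-6,dy=+4->D; (4,5):dx=-4,dy=+7->D
Step 2: C = 5, D = 5, total pairs = 10.
Step 3: tau = (C - D)/(n(n-1)/2) = (5 - 5)/10 = 0.000000.
Step 4: Exact two-sided p-value (enumerate n! = 120 permutations of y under H0): p = 1.000000.
Step 5: alpha = 0.1. fail to reject H0.

tau_b = 0.0000 (C=5, D=5), p = 1.000000, fail to reject H0.


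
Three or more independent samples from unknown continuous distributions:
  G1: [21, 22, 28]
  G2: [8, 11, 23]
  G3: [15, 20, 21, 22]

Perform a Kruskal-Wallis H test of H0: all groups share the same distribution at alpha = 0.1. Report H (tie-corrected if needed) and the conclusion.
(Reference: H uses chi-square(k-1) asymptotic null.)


Step 1: Combine all N = 10 observations and assign midranks.
sorted (value, group, rank): (8,G2,1), (11,G2,2), (15,G3,3), (20,G3,4), (21,G1,5.5), (21,G3,5.5), (22,G1,7.5), (22,G3,7.5), (23,G2,9), (28,G1,10)
Step 2: Sum ranks within each group.
R_1 = 23 (n_1 = 3)
R_2 = 12 (n_2 = 3)
R_3 = 20 (n_3 = 4)
Step 3: H = 12/(N(N+1)) * sum(R_i^2/n_i) - 3(N+1)
     = 12/(10*11) * (23^2/3 + 12^2/3 + 20^2/4) - 3*11
     = 0.109091 * 324.333 - 33
     = 2.381818.
Step 4: Ties present; correction factor C = 1 - 12/(10^3 - 10) = 0.987879. Corrected H = 2.381818 / 0.987879 = 2.411043.
Step 5: Under H0, H ~ chi^2(2); p-value = 0.299536.
Step 6: alpha = 0.1. fail to reject H0.

H = 2.4110, df = 2, p = 0.299536, fail to reject H0.


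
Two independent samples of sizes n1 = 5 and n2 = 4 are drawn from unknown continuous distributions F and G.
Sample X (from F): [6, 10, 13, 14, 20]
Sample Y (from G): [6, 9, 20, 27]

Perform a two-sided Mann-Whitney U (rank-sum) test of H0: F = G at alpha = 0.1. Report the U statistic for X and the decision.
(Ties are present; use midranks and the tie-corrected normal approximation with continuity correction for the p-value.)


Step 1: Combine and sort all 9 observations; assign midranks.
sorted (value, group): (6,X), (6,Y), (9,Y), (10,X), (13,X), (14,X), (20,X), (20,Y), (27,Y)
ranks: 6->1.5, 6->1.5, 9->3, 10->4, 13->5, 14->6, 20->7.5, 20->7.5, 27->9
Step 2: Rank sum for X: R1 = 1.5 + 4 + 5 + 6 + 7.5 = 24.
Step 3: U_X = R1 - n1(n1+1)/2 = 24 - 5*6/2 = 24 - 15 = 9.
       U_Y = n1*n2 - U_X = 20 - 9 = 11.
Step 4: Ties are present, so use the tie-corrected normal approximation (with continuity correction) for the p-value.
Step 5: p-value = 0.901705; compare to alpha = 0.1. fail to reject H0.

U_X = 9, p = 0.901705, fail to reject H0 at alpha = 0.1.


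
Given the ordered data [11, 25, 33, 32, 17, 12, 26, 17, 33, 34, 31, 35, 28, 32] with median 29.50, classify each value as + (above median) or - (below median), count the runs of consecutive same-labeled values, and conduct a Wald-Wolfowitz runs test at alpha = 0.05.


Step 1: Compute median = 29.50; label A = above, B = below.
Labels in order: BBAABBBBAAAABA  (n_A = 7, n_B = 7)
Step 2: Count runs R = 6.
Step 3: Under H0 (random ordering), E[R] = 2*n_A*n_B/(n_A+n_B) + 1 = 2*7*7/14 + 1 = 8.0000.
        Var[R] = 2*n_A*n_B*(2*n_A*n_B - n_A - n_B) / ((n_A+n_B)^2 * (n_A+n_B-1)) = 8232/2548 = 3.2308.
        SD[R] = 1.7974.
Step 4: Continuity-corrected z = (R + 0.5 - E[R]) / SD[R] = (6 + 0.5 - 8.0000) / 1.7974 = -0.8345.
Step 5: Two-sided p-value via normal approximation = 2*(1 - Phi(|z|)) = 0.403986.
Step 6: alpha = 0.05. fail to reject H0.

R = 6, z = -0.8345, p = 0.403986, fail to reject H0.


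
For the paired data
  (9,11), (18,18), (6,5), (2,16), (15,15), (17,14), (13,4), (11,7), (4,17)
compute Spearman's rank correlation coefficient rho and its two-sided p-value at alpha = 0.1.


Step 1: Rank x and y separately (midranks; no ties here).
rank(x): 9->4, 18->9, 6->3, 2->1, 15->7, 17->8, 13->6, 11->5, 4->2
rank(y): 11->4, 18->9, 5->2, 16->7, 15->6, 14->5, 4->1, 7->3, 17->8
Step 2: d_i = R_x(i) - R_y(i); compute d_i^2.
  (4-4)^2=0, (9-9)^2=0, (3-2)^2=1, (1-7)^2=36, (7-6)^2=1, (8-5)^2=9, (6-1)^2=25, (5-3)^2=4, (2-8)^2=36
sum(d^2) = 112.
Step 3: rho = 1 - 6*112 / (9*(9^2 - 1)) = 1 - 672/720 = 0.066667.
Step 4: Under H0, t = rho * sqrt((n-2)/(1-rho^2)) = 0.1768 ~ t(7).
Step 5: Two-sided p-value from the t-distribution with 7 df = 0.864690.
Step 6: alpha = 0.1. fail to reject H0.

rho = 0.0667, p = 0.864690, fail to reject H0 at alpha = 0.1.


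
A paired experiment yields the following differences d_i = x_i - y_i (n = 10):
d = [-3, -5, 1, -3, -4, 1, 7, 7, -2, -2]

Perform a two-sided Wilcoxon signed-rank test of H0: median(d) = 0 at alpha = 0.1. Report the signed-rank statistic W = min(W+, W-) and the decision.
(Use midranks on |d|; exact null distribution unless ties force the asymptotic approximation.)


Step 1: Drop any zero differences (none here) and take |d_i|.
|d| = [3, 5, 1, 3, 4, 1, 7, 7, 2, 2]
Step 2: Midrank |d_i| (ties get averaged ranks).
ranks: |3|->5.5, |5|->8, |1|->1.5, |3|->5.5, |4|->7, |1|->1.5, |7|->9.5, |7|->9.5, |2|->3.5, |2|->3.5
Step 3: Attach original signs; sum ranks with positive sign and with negative sign.
W+ = 1.5 + 1.5 + 9.5 + 9.5 = 22
W- = 5.5 + 8 + 5.5 + 7 + 3.5 + 3.5 = 33
(Check: W+ + W- = 55 should equal n(n+1)/2 = 55.)
Step 4: Test statistic W = min(W+, W-) = 22.
Step 5: Ties in |d|, so use the tie-corrected normal approximation.
        E[W] = n(n+1)/4 = 10*11/4 = 27.5.
        Tie groups: |d|=1 (t=2), |d|=2 (t=2), |d|=3 (t=2), |d|=7 (t=2); sum(t^3 - t) = 24.
        Var[W] = n(n+1)(2n+1)/24 - sum(t^3-t)/48 = 2310/24 - 24/48 = 95.75.
        z = (W - E[W]) / sqrt(Var[W]) = (22 - 27.5) / 9.7852 = -0.5621.
        Two-sided p = 2*Phi(z) = 0.574066.
Step 6: alpha = 0.1. fail to reject H0.

W+ = 22, W- = 33, W = min = 22, p = 0.574066, fail to reject H0.


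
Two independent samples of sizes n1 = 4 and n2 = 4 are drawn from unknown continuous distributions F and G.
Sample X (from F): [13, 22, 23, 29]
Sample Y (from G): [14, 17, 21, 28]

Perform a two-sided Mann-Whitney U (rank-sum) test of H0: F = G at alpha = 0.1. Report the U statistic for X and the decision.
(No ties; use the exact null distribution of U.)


Step 1: Combine and sort all 8 observations; assign midranks.
sorted (value, group): (13,X), (14,Y), (17,Y), (21,Y), (22,X), (23,X), (28,Y), (29,X)
ranks: 13->1, 14->2, 17->3, 21->4, 22->5, 23->6, 28->7, 29->8
Step 2: Rank sum for X: R1 = 1 + 5 + 6 + 8 = 20.
Step 3: U_X = R1 - n1(n1+1)/2 = 20 - 4*5/2 = 20 - 10 = 10.
       U_Y = n1*n2 - U_X = 16 - 10 = 6.
Step 4: No ties, so the exact null distribution of U (based on enumerating the C(8,4) = 70 equally likely rank assignments) gives the two-sided p-value.
Step 5: p-value = 0.685714; compare to alpha = 0.1. fail to reject H0.

U_X = 10, p = 0.685714, fail to reject H0 at alpha = 0.1.


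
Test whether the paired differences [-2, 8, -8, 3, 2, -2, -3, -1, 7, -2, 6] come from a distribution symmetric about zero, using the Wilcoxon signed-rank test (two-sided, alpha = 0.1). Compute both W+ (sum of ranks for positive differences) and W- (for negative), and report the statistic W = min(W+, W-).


Step 1: Drop any zero differences (none here) and take |d_i|.
|d| = [2, 8, 8, 3, 2, 2, 3, 1, 7, 2, 6]
Step 2: Midrank |d_i| (ties get averaged ranks).
ranks: |2|->3.5, |8|->10.5, |8|->10.5, |3|->6.5, |2|->3.5, |2|->3.5, |3|->6.5, |1|->1, |7|->9, |2|->3.5, |6|->8
Step 3: Attach original signs; sum ranks with positive sign and with negative sign.
W+ = 10.5 + 6.5 + 3.5 + 9 + 8 = 37.5
W- = 3.5 + 10.5 + 3.5 + 6.5 + 1 + 3.5 = 28.5
(Check: W+ + W- = 66 should equal n(n+1)/2 = 66.)
Step 4: Test statistic W = min(W+, W-) = 28.5.
Step 5: Ties in |d|, so use the tie-corrected normal approximation.
        E[W] = n(n+1)/4 = 11*12/4 = 33.
        Tie groups: |d|=2 (t=4), |d|=3 (t=2), |d|=8 (t=2); sum(t^3 - t) = 72.
        Var[W] = n(n+1)(2n+1)/24 - sum(t^3-t)/48 = 3036/24 - 72/48 = 125.
        z = (W - E[W]) / sqrt(Var[W]) = (28.5 - 33) / 11.1803 = -0.4025.
        Two-sided p = 2*Phi(z) = 0.687322.
Step 6: alpha = 0.1. fail to reject H0.

W+ = 37.5, W- = 28.5, W = min = 28.5, p = 0.687322, fail to reject H0.


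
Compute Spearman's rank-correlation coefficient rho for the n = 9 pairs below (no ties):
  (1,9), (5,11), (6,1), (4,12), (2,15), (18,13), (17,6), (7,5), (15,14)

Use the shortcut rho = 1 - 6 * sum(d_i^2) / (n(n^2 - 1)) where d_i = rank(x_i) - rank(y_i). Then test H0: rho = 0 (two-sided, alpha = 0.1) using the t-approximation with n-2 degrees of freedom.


Step 1: Rank x and y separately (midranks; no ties here).
rank(x): 1->1, 5->4, 6->5, 4->3, 2->2, 18->9, 17->8, 7->6, 15->7
rank(y): 9->4, 11->5, 1->1, 12->6, 15->9, 13->7, 6->3, 5->2, 14->8
Step 2: d_i = R_x(i) - R_y(i); compute d_i^2.
  (1-4)^2=9, (4-5)^2=1, (5-1)^2=16, (3-6)^2=9, (2-9)^2=49, (9-7)^2=4, (8-3)^2=25, (6-2)^2=16, (7-8)^2=1
sum(d^2) = 130.
Step 3: rho = 1 - 6*130 / (9*(9^2 - 1)) = 1 - 780/720 = -0.083333.
Step 4: Under H0, t = rho * sqrt((n-2)/(1-rho^2)) = -0.2212 ~ t(7).
Step 5: Two-sided p-value from the t-distribution with 7 df = 0.831214.
Step 6: alpha = 0.1. fail to reject H0.

rho = -0.0833, p = 0.831214, fail to reject H0 at alpha = 0.1.


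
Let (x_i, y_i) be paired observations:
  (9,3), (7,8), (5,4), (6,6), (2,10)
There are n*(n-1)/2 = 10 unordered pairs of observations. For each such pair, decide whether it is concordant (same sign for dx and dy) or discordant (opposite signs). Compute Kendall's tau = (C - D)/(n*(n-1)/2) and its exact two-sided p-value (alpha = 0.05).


Step 1: Enumerate the 10 unordered pairs (i,j) with i<j and classify each by sign(x_j-x_i) * sign(y_j-y_i).
  (1,2):dx=-2,dy=+5->D; (1,3):dx=-4,dy=+1->D; (1,4):dx=-3,dy=+3->D; (1,5):dx=-7,dy=+7->D
  (2,3):dx=-2,dy=-4->C; (2,4):dx=-1,dy=-2->C; (2,5):dx=-5,dy=+2->D; (3,4):dx=+1,dy=+2->C
  (3,5):dx=-3,dy=+6->D; (4,5):dx=-4,dy=+4->D
Step 2: C = 3, D = 7, total pairs = 10.
Step 3: tau = (C - D)/(n(n-1)/2) = (3 - 7)/10 = -0.400000.
Step 4: Exact two-sided p-value (enumerate n! = 120 permutations of y under H0): p = 0.483333.
Step 5: alpha = 0.05. fail to reject H0.

tau_b = -0.4000 (C=3, D=7), p = 0.483333, fail to reject H0.


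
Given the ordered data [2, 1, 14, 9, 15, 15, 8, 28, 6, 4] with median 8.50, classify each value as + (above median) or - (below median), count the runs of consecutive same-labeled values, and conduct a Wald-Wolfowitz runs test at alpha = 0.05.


Step 1: Compute median = 8.50; label A = above, B = below.
Labels in order: BBAAAABABB  (n_A = 5, n_B = 5)
Step 2: Count runs R = 5.
Step 3: Under H0 (random ordering), E[R] = 2*n_A*n_B/(n_A+n_B) + 1 = 2*5*5/10 + 1 = 6.0000.
        Var[R] = 2*n_A*n_B*(2*n_A*n_B - n_A - n_B) / ((n_A+n_B)^2 * (n_A+n_B-1)) = 2000/900 = 2.2222.
        SD[R] = 1.4907.
Step 4: Continuity-corrected z = (R + 0.5 - E[R]) / SD[R] = (5 + 0.5 - 6.0000) / 1.4907 = -0.3354.
Step 5: Two-sided p-value via normal approximation = 2*(1 - Phi(|z|)) = 0.737316.
Step 6: alpha = 0.05. fail to reject H0.

R = 5, z = -0.3354, p = 0.737316, fail to reject H0.


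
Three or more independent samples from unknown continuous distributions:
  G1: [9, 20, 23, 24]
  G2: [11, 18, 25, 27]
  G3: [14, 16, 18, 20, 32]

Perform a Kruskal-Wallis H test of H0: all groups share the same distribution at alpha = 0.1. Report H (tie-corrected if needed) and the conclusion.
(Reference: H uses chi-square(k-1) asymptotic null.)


Step 1: Combine all N = 13 observations and assign midranks.
sorted (value, group, rank): (9,G1,1), (11,G2,2), (14,G3,3), (16,G3,4), (18,G2,5.5), (18,G3,5.5), (20,G1,7.5), (20,G3,7.5), (23,G1,9), (24,G1,10), (25,G2,11), (27,G2,12), (32,G3,13)
Step 2: Sum ranks within each group.
R_1 = 27.5 (n_1 = 4)
R_2 = 30.5 (n_2 = 4)
R_3 = 33 (n_3 = 5)
Step 3: H = 12/(N(N+1)) * sum(R_i^2/n_i) - 3(N+1)
     = 12/(13*14) * (27.5^2/4 + 30.5^2/4 + 33^2/5) - 3*14
     = 0.065934 * 639.425 - 42
     = 0.159890.
Step 4: Ties present; correction factor C = 1 - 12/(13^3 - 13) = 0.994505. Corrected H = 0.159890 / 0.994505 = 0.160773.
Step 5: Under H0, H ~ chi^2(2); p-value = 0.922759.
Step 6: alpha = 0.1. fail to reject H0.

H = 0.1608, df = 2, p = 0.922759, fail to reject H0.


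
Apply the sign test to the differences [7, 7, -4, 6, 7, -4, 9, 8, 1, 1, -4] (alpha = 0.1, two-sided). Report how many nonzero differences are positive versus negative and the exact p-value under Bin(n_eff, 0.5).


Step 1: Discard zero differences. Original n = 11; n_eff = number of nonzero differences = 11.
Nonzero differences (with sign): +7, +7, -4, +6, +7, -4, +9, +8, +1, +1, -4
Step 2: Count signs: positive = 8, negative = 3.
Step 3: Under H0: P(positive) = 0.5, so the number of positives S ~ Bin(11, 0.5).
Step 4: Two-sided exact p-value = sum of Bin(11,0.5) probabilities at or below the observed probability = 0.226562.
Step 5: alpha = 0.1. fail to reject H0.

n_eff = 11, pos = 8, neg = 3, p = 0.226562, fail to reject H0.


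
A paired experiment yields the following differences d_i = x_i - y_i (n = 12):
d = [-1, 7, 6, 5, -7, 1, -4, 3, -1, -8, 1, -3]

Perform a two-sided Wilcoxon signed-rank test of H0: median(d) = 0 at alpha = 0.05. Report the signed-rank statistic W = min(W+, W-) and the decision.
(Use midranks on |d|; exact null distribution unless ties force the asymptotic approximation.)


Step 1: Drop any zero differences (none here) and take |d_i|.
|d| = [1, 7, 6, 5, 7, 1, 4, 3, 1, 8, 1, 3]
Step 2: Midrank |d_i| (ties get averaged ranks).
ranks: |1|->2.5, |7|->10.5, |6|->9, |5|->8, |7|->10.5, |1|->2.5, |4|->7, |3|->5.5, |1|->2.5, |8|->12, |1|->2.5, |3|->5.5
Step 3: Attach original signs; sum ranks with positive sign and with negative sign.
W+ = 10.5 + 9 + 8 + 2.5 + 5.5 + 2.5 = 38
W- = 2.5 + 10.5 + 7 + 2.5 + 12 + 5.5 = 40
(Check: W+ + W- = 78 should equal n(n+1)/2 = 78.)
Step 4: Test statistic W = min(W+, W-) = 38.
Step 5: Ties in |d|, so use the tie-corrected normal approximation.
        E[W] = n(n+1)/4 = 12*13/4 = 39.
        Tie groups: |d|=1 (t=4), |d|=3 (t=2), |d|=7 (t=2); sum(t^3 - t) = 72.
        Var[W] = n(n+1)(2n+1)/24 - sum(t^3-t)/48 = 3900/24 - 72/48 = 161.
        z = (W - E[W]) / sqrt(Var[W]) = (38 - 39) / 12.6886 = -0.0788.
        Two-sided p = 2*Phi(z) = 0.937183.
Step 6: alpha = 0.05. fail to reject H0.

W+ = 38, W- = 40, W = min = 38, p = 0.937183, fail to reject H0.


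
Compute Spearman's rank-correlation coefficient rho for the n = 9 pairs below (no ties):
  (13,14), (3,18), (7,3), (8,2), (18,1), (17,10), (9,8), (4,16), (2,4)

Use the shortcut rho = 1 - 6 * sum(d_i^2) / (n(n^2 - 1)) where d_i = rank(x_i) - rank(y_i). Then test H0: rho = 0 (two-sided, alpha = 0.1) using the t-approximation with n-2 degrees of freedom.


Step 1: Rank x and y separately (midranks; no ties here).
rank(x): 13->7, 3->2, 7->4, 8->5, 18->9, 17->8, 9->6, 4->3, 2->1
rank(y): 14->7, 18->9, 3->3, 2->2, 1->1, 10->6, 8->5, 16->8, 4->4
Step 2: d_i = R_x(i) - R_y(i); compute d_i^2.
  (7-7)^2=0, (2-9)^2=49, (4-3)^2=1, (5-2)^2=9, (9-1)^2=64, (8-6)^2=4, (6-5)^2=1, (3-8)^2=25, (1-4)^2=9
sum(d^2) = 162.
Step 3: rho = 1 - 6*162 / (9*(9^2 - 1)) = 1 - 972/720 = -0.350000.
Step 4: Under H0, t = rho * sqrt((n-2)/(1-rho^2)) = -0.9885 ~ t(7).
Step 5: Two-sided p-value from the t-distribution with 7 df = 0.355820.
Step 6: alpha = 0.1. fail to reject H0.

rho = -0.3500, p = 0.355820, fail to reject H0 at alpha = 0.1.


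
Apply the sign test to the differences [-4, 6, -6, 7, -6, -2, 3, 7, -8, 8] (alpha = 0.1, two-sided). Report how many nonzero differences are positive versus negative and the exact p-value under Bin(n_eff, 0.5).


Step 1: Discard zero differences. Original n = 10; n_eff = number of nonzero differences = 10.
Nonzero differences (with sign): -4, +6, -6, +7, -6, -2, +3, +7, -8, +8
Step 2: Count signs: positive = 5, negative = 5.
Step 3: Under H0: P(positive) = 0.5, so the number of positives S ~ Bin(10, 0.5).
Step 4: Two-sided exact p-value = sum of Bin(10,0.5) probabilities at or below the observed probability = 1.000000.
Step 5: alpha = 0.1. fail to reject H0.

n_eff = 10, pos = 5, neg = 5, p = 1.000000, fail to reject H0.


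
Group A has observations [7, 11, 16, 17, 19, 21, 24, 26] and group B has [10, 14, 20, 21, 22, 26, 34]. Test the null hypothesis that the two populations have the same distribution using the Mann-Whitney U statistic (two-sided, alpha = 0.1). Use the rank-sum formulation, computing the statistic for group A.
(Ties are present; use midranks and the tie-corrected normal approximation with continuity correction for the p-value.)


Step 1: Combine and sort all 15 observations; assign midranks.
sorted (value, group): (7,X), (10,Y), (11,X), (14,Y), (16,X), (17,X), (19,X), (20,Y), (21,X), (21,Y), (22,Y), (24,X), (26,X), (26,Y), (34,Y)
ranks: 7->1, 10->2, 11->3, 14->4, 16->5, 17->6, 19->7, 20->8, 21->9.5, 21->9.5, 22->11, 24->12, 26->13.5, 26->13.5, 34->15
Step 2: Rank sum for X: R1 = 1 + 3 + 5 + 6 + 7 + 9.5 + 12 + 13.5 = 57.
Step 3: U_X = R1 - n1(n1+1)/2 = 57 - 8*9/2 = 57 - 36 = 21.
       U_Y = n1*n2 - U_X = 56 - 21 = 35.
Step 4: Ties are present, so use the tie-corrected normal approximation (with continuity correction) for the p-value.
Step 5: p-value = 0.451104; compare to alpha = 0.1. fail to reject H0.

U_X = 21, p = 0.451104, fail to reject H0 at alpha = 0.1.


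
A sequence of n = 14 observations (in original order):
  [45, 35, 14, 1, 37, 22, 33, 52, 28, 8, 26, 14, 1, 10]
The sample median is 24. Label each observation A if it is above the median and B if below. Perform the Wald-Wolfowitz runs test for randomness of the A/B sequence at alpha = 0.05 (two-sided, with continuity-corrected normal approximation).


Step 1: Compute median = 24; label A = above, B = below.
Labels in order: AABBABAAABABBB  (n_A = 7, n_B = 7)
Step 2: Count runs R = 8.
Step 3: Under H0 (random ordering), E[R] = 2*n_A*n_B/(n_A+n_B) + 1 = 2*7*7/14 + 1 = 8.0000.
        Var[R] = 2*n_A*n_B*(2*n_A*n_B - n_A - n_B) / ((n_A+n_B)^2 * (n_A+n_B-1)) = 8232/2548 = 3.2308.
        SD[R] = 1.7974.
Step 4: R = E[R], so z = 0 with no continuity correction.
Step 5: Two-sided p-value via normal approximation = 2*(1 - Phi(|z|)) = 1.000000.
Step 6: alpha = 0.05. fail to reject H0.

R = 8, z = 0.0000, p = 1.000000, fail to reject H0.


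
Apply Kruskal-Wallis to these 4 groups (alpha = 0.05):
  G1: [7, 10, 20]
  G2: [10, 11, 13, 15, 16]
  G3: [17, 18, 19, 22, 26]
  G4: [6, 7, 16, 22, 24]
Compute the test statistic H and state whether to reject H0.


Step 1: Combine all N = 18 observations and assign midranks.
sorted (value, group, rank): (6,G4,1), (7,G1,2.5), (7,G4,2.5), (10,G1,4.5), (10,G2,4.5), (11,G2,6), (13,G2,7), (15,G2,8), (16,G2,9.5), (16,G4,9.5), (17,G3,11), (18,G3,12), (19,G3,13), (20,G1,14), (22,G3,15.5), (22,G4,15.5), (24,G4,17), (26,G3,18)
Step 2: Sum ranks within each group.
R_1 = 21 (n_1 = 3)
R_2 = 35 (n_2 = 5)
R_3 = 69.5 (n_3 = 5)
R_4 = 45.5 (n_4 = 5)
Step 3: H = 12/(N(N+1)) * sum(R_i^2/n_i) - 3(N+1)
     = 12/(18*19) * (21^2/3 + 35^2/5 + 69.5^2/5 + 45.5^2/5) - 3*19
     = 0.035088 * 1772.1 - 57
     = 5.178947.
Step 4: Ties present; correction factor C = 1 - 24/(18^3 - 18) = 0.995872. Corrected H = 5.178947 / 0.995872 = 5.200415.
Step 5: Under H0, H ~ chi^2(3); p-value = 0.157696.
Step 6: alpha = 0.05. fail to reject H0.

H = 5.2004, df = 3, p = 0.157696, fail to reject H0.


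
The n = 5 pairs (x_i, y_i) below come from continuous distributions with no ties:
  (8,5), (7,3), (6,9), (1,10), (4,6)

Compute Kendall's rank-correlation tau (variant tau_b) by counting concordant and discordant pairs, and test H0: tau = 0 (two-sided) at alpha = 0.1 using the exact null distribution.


Step 1: Enumerate the 10 unordered pairs (i,j) with i<j and classify each by sign(x_j-x_i) * sign(y_j-y_i).
  (1,2):dx=-1,dy=-2->C; (1,3):dx=-2,dy=+4->D; (1,4):dx=-7,dy=+5->D; (1,5):dx=-4,dy=+1->D
  (2,3):dx=-1,dy=+6->D; (2,4):dx=-6,dy=+7->D; (2,5):dx=-3,dy=+3->D; (3,4):dx=-5,dy=+1->D
  (3,5):dx=-2,dy=-3->C; (4,5):dx=+3,dy=-4->D
Step 2: C = 2, D = 8, total pairs = 10.
Step 3: tau = (C - D)/(n(n-1)/2) = (2 - 8)/10 = -0.600000.
Step 4: Exact two-sided p-value (enumerate n! = 120 permutations of y under H0): p = 0.233333.
Step 5: alpha = 0.1. fail to reject H0.

tau_b = -0.6000 (C=2, D=8), p = 0.233333, fail to reject H0.


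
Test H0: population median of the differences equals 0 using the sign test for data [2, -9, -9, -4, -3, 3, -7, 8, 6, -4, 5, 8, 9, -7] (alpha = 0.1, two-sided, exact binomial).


Step 1: Discard zero differences. Original n = 14; n_eff = number of nonzero differences = 14.
Nonzero differences (with sign): +2, -9, -9, -4, -3, +3, -7, +8, +6, -4, +5, +8, +9, -7
Step 2: Count signs: positive = 7, negative = 7.
Step 3: Under H0: P(positive) = 0.5, so the number of positives S ~ Bin(14, 0.5).
Step 4: Two-sided exact p-value = sum of Bin(14,0.5) probabilities at or below the observed probability = 1.000000.
Step 5: alpha = 0.1. fail to reject H0.

n_eff = 14, pos = 7, neg = 7, p = 1.000000, fail to reject H0.


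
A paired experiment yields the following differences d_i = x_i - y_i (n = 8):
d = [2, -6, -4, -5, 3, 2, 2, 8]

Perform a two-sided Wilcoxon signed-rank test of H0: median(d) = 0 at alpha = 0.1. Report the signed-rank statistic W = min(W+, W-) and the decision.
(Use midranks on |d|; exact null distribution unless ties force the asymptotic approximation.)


Step 1: Drop any zero differences (none here) and take |d_i|.
|d| = [2, 6, 4, 5, 3, 2, 2, 8]
Step 2: Midrank |d_i| (ties get averaged ranks).
ranks: |2|->2, |6|->7, |4|->5, |5|->6, |3|->4, |2|->2, |2|->2, |8|->8
Step 3: Attach original signs; sum ranks with positive sign and with negative sign.
W+ = 2 + 4 + 2 + 2 + 8 = 18
W- = 7 + 5 + 6 = 18
(Check: W+ + W- = 36 should equal n(n+1)/2 = 36.)
Step 4: Test statistic W = min(W+, W-) = 18.
Step 5: Ties in |d|, so use the tie-corrected normal approximation.
        E[W] = n(n+1)/4 = 8*9/4 = 18.
        Tie groups: |d|=2 (t=3); sum(t^3 - t) = 24.
        Var[W] = n(n+1)(2n+1)/24 - sum(t^3-t)/48 = 1224/24 - 24/48 = 50.5.
        z = (W - E[W]) / sqrt(Var[W]) = (18 - 18) / 7.1063 = 0.0000.
        Two-sided p = 2*Phi(z) = 1.000000.
Step 6: alpha = 0.1. fail to reject H0.

W+ = 18, W- = 18, W = min = 18, p = 1.000000, fail to reject H0.


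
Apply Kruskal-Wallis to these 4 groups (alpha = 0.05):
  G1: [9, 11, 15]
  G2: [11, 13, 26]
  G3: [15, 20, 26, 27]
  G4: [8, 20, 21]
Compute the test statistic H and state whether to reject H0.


Step 1: Combine all N = 13 observations and assign midranks.
sorted (value, group, rank): (8,G4,1), (9,G1,2), (11,G1,3.5), (11,G2,3.5), (13,G2,5), (15,G1,6.5), (15,G3,6.5), (20,G3,8.5), (20,G4,8.5), (21,G4,10), (26,G2,11.5), (26,G3,11.5), (27,G3,13)
Step 2: Sum ranks within each group.
R_1 = 12 (n_1 = 3)
R_2 = 20 (n_2 = 3)
R_3 = 39.5 (n_3 = 4)
R_4 = 19.5 (n_4 = 3)
Step 3: H = 12/(N(N+1)) * sum(R_i^2/n_i) - 3(N+1)
     = 12/(13*14) * (12^2/3 + 20^2/3 + 39.5^2/4 + 19.5^2/3) - 3*14
     = 0.065934 * 698.146 - 42
     = 4.031593.
Step 4: Ties present; correction factor C = 1 - 24/(13^3 - 13) = 0.989011. Corrected H = 4.031593 / 0.989011 = 4.076389.
Step 5: Under H0, H ~ chi^2(3); p-value = 0.253333.
Step 6: alpha = 0.05. fail to reject H0.

H = 4.0764, df = 3, p = 0.253333, fail to reject H0.


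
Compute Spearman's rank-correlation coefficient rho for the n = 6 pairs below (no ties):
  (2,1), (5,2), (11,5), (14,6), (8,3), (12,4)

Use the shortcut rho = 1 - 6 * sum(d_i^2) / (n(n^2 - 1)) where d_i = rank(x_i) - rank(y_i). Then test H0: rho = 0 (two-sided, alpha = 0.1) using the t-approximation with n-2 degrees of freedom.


Step 1: Rank x and y separately (midranks; no ties here).
rank(x): 2->1, 5->2, 11->4, 14->6, 8->3, 12->5
rank(y): 1->1, 2->2, 5->5, 6->6, 3->3, 4->4
Step 2: d_i = R_x(i) - R_y(i); compute d_i^2.
  (1-1)^2=0, (2-2)^2=0, (4-5)^2=1, (6-6)^2=0, (3-3)^2=0, (5-4)^2=1
sum(d^2) = 2.
Step 3: rho = 1 - 6*2 / (6*(6^2 - 1)) = 1 - 12/210 = 0.942857.
Step 4: Under H0, t = rho * sqrt((n-2)/(1-rho^2)) = 5.6595 ~ t(4).
Step 5: Two-sided p-value from the t-distribution with 4 df = 0.004805.
Step 6: alpha = 0.1. reject H0.

rho = 0.9429, p = 0.004805, reject H0 at alpha = 0.1.


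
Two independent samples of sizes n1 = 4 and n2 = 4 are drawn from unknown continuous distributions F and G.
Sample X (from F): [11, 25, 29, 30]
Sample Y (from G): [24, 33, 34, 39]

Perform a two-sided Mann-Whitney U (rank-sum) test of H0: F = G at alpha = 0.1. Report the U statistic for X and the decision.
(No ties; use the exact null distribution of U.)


Step 1: Combine and sort all 8 observations; assign midranks.
sorted (value, group): (11,X), (24,Y), (25,X), (29,X), (30,X), (33,Y), (34,Y), (39,Y)
ranks: 11->1, 24->2, 25->3, 29->4, 30->5, 33->6, 34->7, 39->8
Step 2: Rank sum for X: R1 = 1 + 3 + 4 + 5 = 13.
Step 3: U_X = R1 - n1(n1+1)/2 = 13 - 4*5/2 = 13 - 10 = 3.
       U_Y = n1*n2 - U_X = 16 - 3 = 13.
Step 4: No ties, so the exact null distribution of U (based on enumerating the C(8,4) = 70 equally likely rank assignments) gives the two-sided p-value.
Step 5: p-value = 0.200000; compare to alpha = 0.1. fail to reject H0.

U_X = 3, p = 0.200000, fail to reject H0 at alpha = 0.1.


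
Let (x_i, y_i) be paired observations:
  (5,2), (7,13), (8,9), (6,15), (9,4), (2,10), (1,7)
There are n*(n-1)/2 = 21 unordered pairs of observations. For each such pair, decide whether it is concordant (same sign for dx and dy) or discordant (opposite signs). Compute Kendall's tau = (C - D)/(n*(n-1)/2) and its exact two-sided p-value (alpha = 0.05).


Step 1: Enumerate the 21 unordered pairs (i,j) with i<j and classify each by sign(x_j-x_i) * sign(y_j-y_i).
  (1,2):dx=+2,dy=+11->C; (1,3):dx=+3,dy=+7->C; (1,4):dx=+1,dy=+13->C; (1,5):dx=+4,dy=+2->C
  (1,6):dx=-3,dy=+8->D; (1,7):dx=-4,dy=+5->D; (2,3):dx=+1,dy=-4->D; (2,4):dx=-1,dy=+2->D
  (2,5):dx=+2,dy=-9->D; (2,6):dx=-5,dy=-3->C; (2,7):dx=-6,dy=-6->C; (3,4):dx=-2,dy=+6->D
  (3,5):dx=+1,dy=-5->D; (3,6):dx=-6,dy=+1->D; (3,7):dx=-7,dy=-2->C; (4,5):dx=+3,dy=-11->D
  (4,6):dx=-4,dy=-5->C; (4,7):dx=-5,dy=-8->C; (5,6):dx=-7,dy=+6->D; (5,7):dx=-8,dy=+3->D
  (6,7):dx=-1,dy=-3->C
Step 2: C = 10, D = 11, total pairs = 21.
Step 3: tau = (C - D)/(n(n-1)/2) = (10 - 11)/21 = -0.047619.
Step 4: Exact two-sided p-value (enumerate n! = 5040 permutations of y under H0): p = 1.000000.
Step 5: alpha = 0.05. fail to reject H0.

tau_b = -0.0476 (C=10, D=11), p = 1.000000, fail to reject H0.


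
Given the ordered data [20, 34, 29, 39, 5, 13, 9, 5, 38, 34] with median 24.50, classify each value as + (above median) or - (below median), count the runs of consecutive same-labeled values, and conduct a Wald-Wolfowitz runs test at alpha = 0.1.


Step 1: Compute median = 24.50; label A = above, B = below.
Labels in order: BAAABBBBAA  (n_A = 5, n_B = 5)
Step 2: Count runs R = 4.
Step 3: Under H0 (random ordering), E[R] = 2*n_A*n_B/(n_A+n_B) + 1 = 2*5*5/10 + 1 = 6.0000.
        Var[R] = 2*n_A*n_B*(2*n_A*n_B - n_A - n_B) / ((n_A+n_B)^2 * (n_A+n_B-1)) = 2000/900 = 2.2222.
        SD[R] = 1.4907.
Step 4: Continuity-corrected z = (R + 0.5 - E[R]) / SD[R] = (4 + 0.5 - 6.0000) / 1.4907 = -1.0062.
Step 5: Two-sided p-value via normal approximation = 2*(1 - Phi(|z|)) = 0.314305.
Step 6: alpha = 0.1. fail to reject H0.

R = 4, z = -1.0062, p = 0.314305, fail to reject H0.
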